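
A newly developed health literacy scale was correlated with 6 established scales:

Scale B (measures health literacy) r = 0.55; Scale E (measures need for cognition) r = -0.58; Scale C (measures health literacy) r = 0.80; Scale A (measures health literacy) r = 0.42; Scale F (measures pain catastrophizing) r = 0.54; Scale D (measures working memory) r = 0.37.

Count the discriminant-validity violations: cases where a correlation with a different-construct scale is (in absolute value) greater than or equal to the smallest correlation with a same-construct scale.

2

Convergent (same construct = health literacy): Scale B, Scale C, Scale A.
Smallest convergent = 0.42. Discriminant |r|: 0.58, 0.54, 0.37; count ≥ 0.42 → 2.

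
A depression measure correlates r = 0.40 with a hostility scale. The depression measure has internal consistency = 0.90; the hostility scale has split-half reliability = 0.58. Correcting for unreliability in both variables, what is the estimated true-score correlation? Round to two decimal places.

0.55

r_true = r_obs / √(r_xx · r_yy) = 0.40 / √(0.90 × 0.58) = 0.40 / √0.5220 = 0.40 / 0.7225 ≈ 0.55.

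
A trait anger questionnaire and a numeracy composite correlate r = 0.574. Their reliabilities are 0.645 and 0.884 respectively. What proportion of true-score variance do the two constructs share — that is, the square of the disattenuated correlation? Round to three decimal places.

0.578

Disattenuated r = 0.574 / √(0.645 × 0.884) = 0.574 / 0.7551 = 0.7602.
Shared true-score variance = 0.7602² = 0.5779 ≈ 0.578.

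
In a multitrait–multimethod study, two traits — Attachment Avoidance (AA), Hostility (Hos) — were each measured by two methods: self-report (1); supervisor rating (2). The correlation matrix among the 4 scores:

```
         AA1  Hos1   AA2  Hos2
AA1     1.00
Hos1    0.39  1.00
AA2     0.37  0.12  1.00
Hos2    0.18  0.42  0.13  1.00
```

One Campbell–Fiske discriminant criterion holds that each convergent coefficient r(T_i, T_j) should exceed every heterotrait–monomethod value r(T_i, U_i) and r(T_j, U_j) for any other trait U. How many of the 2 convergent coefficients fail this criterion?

1

Checking each validity diagonal entry against its comparison values:
AA (methods 1·2): 0.37 vs {0.39, 0.13} → fail.
Hos (methods 1·2): 0.42 vs {0.39, 0.13} → pass.
1 of 2 fail.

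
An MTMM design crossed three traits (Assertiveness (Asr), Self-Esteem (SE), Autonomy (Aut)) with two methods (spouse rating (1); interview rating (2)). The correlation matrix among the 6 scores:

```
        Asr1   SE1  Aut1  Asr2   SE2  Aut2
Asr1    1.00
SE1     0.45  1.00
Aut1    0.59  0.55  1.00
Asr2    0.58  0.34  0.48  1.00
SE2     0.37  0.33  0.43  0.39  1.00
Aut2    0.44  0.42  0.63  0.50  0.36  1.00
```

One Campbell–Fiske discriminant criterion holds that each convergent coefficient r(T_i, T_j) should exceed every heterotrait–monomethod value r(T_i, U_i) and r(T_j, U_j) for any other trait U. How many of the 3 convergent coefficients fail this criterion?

2

Each convergent coefficient versus the relevant comparison correlations:
Asr (methods 1·2): 0.58 vs {0.45, 0.39, 0.59, 0.50} → fail.
SE (methods 1·2): 0.33 vs {0.45, 0.39, 0.55, 0.36} → fail.
Aut (methods 1·2): 0.63 vs {0.59, 0.50, 0.55, 0.36} → pass.
2 of 3 fail.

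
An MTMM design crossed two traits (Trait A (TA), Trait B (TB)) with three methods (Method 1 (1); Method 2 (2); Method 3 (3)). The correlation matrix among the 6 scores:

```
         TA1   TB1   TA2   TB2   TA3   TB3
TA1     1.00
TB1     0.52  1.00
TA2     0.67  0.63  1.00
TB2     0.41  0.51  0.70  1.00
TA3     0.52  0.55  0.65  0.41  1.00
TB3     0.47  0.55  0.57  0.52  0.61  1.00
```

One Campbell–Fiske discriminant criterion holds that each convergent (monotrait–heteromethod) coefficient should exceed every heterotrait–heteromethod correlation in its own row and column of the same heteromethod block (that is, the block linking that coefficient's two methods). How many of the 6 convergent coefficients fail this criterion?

4

Checking each validity diagonal entry against its comparison values:
TA (methods 1·2): 0.67 vs {0.41, 0.63} → pass.
TA (methods 1·3): 0.52 vs {0.47, 0.55} → fail.
TA (methods 2·3): 0.65 vs {0.57, 0.41} → pass.
TB (methods 1·2): 0.51 vs {0.63, 0.41} → fail.
TB (methods 1·3): 0.55 vs {0.55, 0.47} → fail.
TB (methods 2·3): 0.52 vs {0.41, 0.57} → fail.
4 of 6 fail.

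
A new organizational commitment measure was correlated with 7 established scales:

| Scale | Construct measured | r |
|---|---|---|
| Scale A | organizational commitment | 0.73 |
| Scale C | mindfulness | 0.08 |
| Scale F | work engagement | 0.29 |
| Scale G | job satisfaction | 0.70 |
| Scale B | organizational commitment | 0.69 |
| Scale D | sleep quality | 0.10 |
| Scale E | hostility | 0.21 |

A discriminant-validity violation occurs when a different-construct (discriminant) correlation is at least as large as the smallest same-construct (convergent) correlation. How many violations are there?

Convergent (same construct = organizational commitment): Scale A, Scale B.
Smallest convergent = 0.69. Discriminant values: 0.08, 0.29, 0.70, 0.10, 0.21; count ≥ 0.69 → 1.

1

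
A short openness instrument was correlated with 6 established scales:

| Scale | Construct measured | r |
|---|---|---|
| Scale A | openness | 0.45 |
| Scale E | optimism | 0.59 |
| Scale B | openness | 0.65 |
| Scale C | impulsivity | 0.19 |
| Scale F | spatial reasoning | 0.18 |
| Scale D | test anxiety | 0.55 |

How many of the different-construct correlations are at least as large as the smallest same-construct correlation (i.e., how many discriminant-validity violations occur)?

2

Convergent (same construct = openness): Scale A, Scale B.
Smallest convergent = 0.45. Discriminant values: 0.59, 0.19, 0.18, 0.55; count ≥ 0.45 → 2.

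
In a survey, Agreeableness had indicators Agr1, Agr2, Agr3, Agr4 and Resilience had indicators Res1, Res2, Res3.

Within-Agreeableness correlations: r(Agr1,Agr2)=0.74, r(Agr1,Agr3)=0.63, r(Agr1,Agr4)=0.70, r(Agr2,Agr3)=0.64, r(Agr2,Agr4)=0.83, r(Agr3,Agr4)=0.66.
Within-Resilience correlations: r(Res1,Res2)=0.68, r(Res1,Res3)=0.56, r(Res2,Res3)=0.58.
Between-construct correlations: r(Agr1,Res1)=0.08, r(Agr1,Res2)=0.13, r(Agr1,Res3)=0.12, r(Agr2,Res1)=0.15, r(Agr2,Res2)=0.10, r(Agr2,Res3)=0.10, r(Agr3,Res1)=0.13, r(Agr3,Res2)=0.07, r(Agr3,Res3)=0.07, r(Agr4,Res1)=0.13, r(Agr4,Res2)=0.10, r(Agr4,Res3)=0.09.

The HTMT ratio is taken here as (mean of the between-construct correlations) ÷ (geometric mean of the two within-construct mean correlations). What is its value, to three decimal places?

0.162

Between-construct mean = 1.27/12 = 0.1058.
Mean within-Agr = 4.20/6 = 0.7000; mean within-Res = 1.82/3 = 0.6067.
Geometric mean = √(0.7000 × 0.6067) = 0.6517.
HTMT = 0.1058 / 0.6517 = 0.162.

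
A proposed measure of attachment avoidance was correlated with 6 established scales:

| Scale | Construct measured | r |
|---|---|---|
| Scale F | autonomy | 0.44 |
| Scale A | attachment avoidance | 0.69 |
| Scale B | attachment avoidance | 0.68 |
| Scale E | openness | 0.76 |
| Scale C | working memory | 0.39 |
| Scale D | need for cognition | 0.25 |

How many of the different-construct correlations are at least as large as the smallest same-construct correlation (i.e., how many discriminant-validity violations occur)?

Convergent (same construct = attachment avoidance): Scale A, Scale B.
Smallest convergent = 0.68. Discriminant values: 0.44, 0.76, 0.39, 0.25; count ≥ 0.68 → 1.

1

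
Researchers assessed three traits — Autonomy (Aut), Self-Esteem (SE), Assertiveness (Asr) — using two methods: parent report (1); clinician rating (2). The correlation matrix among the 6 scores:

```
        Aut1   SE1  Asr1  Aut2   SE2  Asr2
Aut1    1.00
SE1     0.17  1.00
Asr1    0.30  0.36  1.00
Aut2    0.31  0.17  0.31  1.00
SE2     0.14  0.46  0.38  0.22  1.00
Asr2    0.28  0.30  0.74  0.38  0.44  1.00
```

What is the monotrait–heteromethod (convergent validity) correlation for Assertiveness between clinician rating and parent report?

0.74

Same trait (Asr), different methods: r(Asr2, Asr1) = 0.74.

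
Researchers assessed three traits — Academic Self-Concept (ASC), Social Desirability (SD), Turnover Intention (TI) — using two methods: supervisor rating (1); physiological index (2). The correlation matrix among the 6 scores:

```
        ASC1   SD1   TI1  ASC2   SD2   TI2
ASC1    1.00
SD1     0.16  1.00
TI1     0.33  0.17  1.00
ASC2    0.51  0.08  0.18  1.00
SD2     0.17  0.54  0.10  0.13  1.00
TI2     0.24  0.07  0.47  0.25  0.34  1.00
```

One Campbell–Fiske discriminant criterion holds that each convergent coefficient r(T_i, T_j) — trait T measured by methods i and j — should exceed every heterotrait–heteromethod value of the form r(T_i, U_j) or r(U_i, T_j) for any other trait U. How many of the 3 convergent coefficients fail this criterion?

0

Checking each validity diagonal entry against its comparison values:
ASC (methods 1·2): 0.51 vs {0.17, 0.08, 0.24, 0.18} → pass.
SD (methods 1·2): 0.54 vs {0.08, 0.17, 0.07, 0.10} → pass.
TI (methods 1·2): 0.47 vs {0.18, 0.24, 0.10, 0.07} → pass.
0 of 3 fail.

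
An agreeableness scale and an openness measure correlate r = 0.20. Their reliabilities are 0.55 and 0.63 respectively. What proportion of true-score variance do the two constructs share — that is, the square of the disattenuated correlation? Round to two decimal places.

0.12

Disattenuated r = 0.20 / √(0.55 × 0.63) = 0.20 / 0.5886 = 0.3398.
Shared true-score variance = 0.3398² = 0.1155 ≈ 0.12.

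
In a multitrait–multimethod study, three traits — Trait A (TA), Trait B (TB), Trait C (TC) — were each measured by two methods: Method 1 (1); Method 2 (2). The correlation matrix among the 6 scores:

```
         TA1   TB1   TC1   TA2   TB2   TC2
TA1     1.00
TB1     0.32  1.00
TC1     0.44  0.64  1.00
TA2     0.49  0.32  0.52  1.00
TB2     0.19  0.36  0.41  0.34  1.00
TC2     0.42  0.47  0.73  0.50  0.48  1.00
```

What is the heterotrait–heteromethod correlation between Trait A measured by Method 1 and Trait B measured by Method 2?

Different traits and methods: r(TA1, TB2) = 0.19.

0.19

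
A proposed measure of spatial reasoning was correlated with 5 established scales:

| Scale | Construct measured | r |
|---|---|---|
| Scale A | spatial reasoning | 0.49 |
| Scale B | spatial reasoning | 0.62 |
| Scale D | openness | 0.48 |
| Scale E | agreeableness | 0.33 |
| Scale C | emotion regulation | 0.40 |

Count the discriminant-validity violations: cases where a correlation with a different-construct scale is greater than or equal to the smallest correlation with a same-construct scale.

Convergent (same construct = spatial reasoning): Scale A, Scale B.
Smallest convergent = 0.49. Discriminant values: 0.48, 0.33, 0.40; count ≥ 0.49 → 0.

0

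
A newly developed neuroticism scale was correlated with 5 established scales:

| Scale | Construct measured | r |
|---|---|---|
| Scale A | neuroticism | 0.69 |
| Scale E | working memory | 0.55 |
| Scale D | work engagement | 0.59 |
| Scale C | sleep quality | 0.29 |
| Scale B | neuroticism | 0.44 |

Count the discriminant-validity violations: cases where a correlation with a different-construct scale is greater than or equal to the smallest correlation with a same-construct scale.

Convergent (same construct = neuroticism): Scale A, Scale B.
Smallest convergent = 0.44. Discriminant values: 0.55, 0.59, 0.29; count ≥ 0.44 → 2.

2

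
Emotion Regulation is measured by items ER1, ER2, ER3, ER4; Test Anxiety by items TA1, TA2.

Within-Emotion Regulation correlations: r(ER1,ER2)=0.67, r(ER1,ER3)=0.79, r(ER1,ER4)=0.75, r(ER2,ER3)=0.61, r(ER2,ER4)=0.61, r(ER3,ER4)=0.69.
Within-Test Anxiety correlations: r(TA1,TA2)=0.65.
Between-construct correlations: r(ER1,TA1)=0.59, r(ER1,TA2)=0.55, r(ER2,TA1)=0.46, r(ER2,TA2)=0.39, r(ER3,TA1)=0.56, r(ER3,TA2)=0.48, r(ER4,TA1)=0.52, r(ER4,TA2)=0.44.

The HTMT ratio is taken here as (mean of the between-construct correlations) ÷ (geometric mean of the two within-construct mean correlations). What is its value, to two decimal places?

0.75

Mean heterotrait r = 3.99/8 = 0.4988.
Mean within-ER = 4.12/6 = 0.6867; mean within-TA = 0.65/1 = 0.6500.
Geometric mean = √(0.6867 × 0.6500) = 0.6681.
HTMT = 0.4988 / 0.6681 = 0.75.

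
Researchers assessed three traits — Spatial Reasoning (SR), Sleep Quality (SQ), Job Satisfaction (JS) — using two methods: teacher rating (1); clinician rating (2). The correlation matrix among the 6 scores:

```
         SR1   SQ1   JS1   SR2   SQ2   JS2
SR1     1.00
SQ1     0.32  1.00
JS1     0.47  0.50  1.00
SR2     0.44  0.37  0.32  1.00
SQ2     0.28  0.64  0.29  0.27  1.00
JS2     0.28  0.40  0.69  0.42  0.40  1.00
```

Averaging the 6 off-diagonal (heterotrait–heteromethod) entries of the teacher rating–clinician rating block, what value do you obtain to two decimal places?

HTHM values (method 1 × method 2): 0.28, 0.28, 0.37, 0.40, 0.32, 0.29; mean = 1.94/6 = 0.32.

0.32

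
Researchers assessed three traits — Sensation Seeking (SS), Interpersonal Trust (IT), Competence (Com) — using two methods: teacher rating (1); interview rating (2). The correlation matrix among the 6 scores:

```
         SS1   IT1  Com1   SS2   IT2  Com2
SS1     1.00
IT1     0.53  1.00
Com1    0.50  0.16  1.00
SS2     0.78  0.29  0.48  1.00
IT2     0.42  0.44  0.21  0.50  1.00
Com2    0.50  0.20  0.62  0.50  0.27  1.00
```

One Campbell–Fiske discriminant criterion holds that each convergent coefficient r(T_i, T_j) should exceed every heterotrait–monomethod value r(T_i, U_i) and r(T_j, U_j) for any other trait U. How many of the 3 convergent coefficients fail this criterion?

1

Checking each validity diagonal entry against its comparison values:
SS (methods 1·2): 0.78 vs {0.53, 0.50, 0.50, 0.50} → pass.
IT (methods 1·2): 0.44 vs {0.53, 0.50, 0.16, 0.27} → fail.
Com (methods 1·2): 0.62 vs {0.50, 0.50, 0.16, 0.27} → pass.
1 of 3 fail.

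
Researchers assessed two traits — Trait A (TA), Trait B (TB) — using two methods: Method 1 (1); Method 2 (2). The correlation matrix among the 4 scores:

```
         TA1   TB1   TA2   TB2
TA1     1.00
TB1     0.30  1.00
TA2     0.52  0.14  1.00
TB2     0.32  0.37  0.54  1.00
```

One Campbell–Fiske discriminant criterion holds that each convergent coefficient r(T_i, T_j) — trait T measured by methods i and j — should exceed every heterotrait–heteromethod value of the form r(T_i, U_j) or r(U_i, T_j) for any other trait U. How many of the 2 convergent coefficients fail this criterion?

0

Convergent coefficients and their comparison sets:
TA (methods 1·2): 0.52 vs {0.32, 0.14} → pass.
TB (methods 1·2): 0.37 vs {0.14, 0.32} → pass.
0 of 2 fail.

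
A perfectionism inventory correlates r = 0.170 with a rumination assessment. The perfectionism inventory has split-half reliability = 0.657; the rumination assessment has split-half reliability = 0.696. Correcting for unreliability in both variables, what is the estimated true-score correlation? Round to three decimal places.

r_true = r_obs / √(r_xx · r_yy) = 0.170 / √(0.657 × 0.696) = 0.170 / √0.457272 = 0.170 / 0.6762 ≈ 0.251.

0.251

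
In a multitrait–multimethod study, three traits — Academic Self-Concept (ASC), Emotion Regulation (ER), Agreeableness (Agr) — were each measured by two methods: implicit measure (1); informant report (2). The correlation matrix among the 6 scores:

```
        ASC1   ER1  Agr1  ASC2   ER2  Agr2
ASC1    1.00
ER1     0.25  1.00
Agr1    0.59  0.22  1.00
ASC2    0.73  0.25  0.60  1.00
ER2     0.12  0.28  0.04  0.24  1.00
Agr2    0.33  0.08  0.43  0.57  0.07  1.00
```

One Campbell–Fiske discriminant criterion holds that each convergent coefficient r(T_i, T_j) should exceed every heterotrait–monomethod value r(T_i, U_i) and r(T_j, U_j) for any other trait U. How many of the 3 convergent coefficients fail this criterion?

Each convergent coefficient versus the relevant comparison correlations:
ASC (methods 1·2): 0.73 vs {0.25, 0.24, 0.59, 0.57} → pass.
ER (methods 1·2): 0.28 vs {0.25, 0.24, 0.22, 0.07} → pass.
Agr (methods 1·2): 0.43 vs {0.59, 0.57, 0.22, 0.07} → fail.
1 of 3 fail.

1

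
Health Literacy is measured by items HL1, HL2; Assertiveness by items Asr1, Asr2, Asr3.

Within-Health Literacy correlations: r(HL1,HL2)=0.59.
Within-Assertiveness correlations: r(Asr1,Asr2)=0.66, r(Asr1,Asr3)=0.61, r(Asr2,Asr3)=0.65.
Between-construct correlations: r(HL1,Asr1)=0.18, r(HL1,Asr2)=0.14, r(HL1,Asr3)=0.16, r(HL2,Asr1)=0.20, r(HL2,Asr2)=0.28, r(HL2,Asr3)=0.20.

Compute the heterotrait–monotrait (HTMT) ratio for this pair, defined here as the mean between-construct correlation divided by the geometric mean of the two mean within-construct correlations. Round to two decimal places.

0.31

Between-construct mean = 1.16/6 = 0.1933.
Mean within-HL = 0.59/1 = 0.5900; mean within-Asr = 1.92/3 = 0.6400.
Geometric mean = √(0.5900 × 0.6400) = 0.6145.
HTMT = 0.1933 / 0.6145 = 0.31.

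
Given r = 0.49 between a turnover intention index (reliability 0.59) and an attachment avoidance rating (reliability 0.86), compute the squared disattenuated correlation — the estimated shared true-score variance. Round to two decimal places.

Disattenuated r = 0.49 / √(0.59 × 0.86) = 0.49 / 0.7123 = 0.6879.
Shared true-score variance = 0.6879² = 0.4732 ≈ 0.47.

0.47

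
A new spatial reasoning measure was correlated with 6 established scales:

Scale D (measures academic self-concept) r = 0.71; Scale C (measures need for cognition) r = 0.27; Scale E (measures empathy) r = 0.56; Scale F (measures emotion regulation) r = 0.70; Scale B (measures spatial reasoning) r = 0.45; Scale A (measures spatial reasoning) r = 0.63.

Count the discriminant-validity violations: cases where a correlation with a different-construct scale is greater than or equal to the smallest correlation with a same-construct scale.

3

Convergent (same construct = spatial reasoning): Scale B, Scale A.
Smallest convergent = 0.45. Discriminant values: 0.71, 0.27, 0.56, 0.70; count ≥ 0.45 → 3.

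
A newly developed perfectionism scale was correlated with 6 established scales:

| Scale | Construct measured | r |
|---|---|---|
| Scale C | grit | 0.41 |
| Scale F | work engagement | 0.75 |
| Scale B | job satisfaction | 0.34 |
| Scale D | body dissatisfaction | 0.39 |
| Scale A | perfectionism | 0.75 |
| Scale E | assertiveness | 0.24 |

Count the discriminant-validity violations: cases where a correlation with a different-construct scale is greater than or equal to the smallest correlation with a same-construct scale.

Convergent (same construct = perfectionism): Scale A.
Smallest convergent = 0.75. Discriminant values: 0.41, 0.75, 0.34, 0.39, 0.24; count ≥ 0.75 → 1.

1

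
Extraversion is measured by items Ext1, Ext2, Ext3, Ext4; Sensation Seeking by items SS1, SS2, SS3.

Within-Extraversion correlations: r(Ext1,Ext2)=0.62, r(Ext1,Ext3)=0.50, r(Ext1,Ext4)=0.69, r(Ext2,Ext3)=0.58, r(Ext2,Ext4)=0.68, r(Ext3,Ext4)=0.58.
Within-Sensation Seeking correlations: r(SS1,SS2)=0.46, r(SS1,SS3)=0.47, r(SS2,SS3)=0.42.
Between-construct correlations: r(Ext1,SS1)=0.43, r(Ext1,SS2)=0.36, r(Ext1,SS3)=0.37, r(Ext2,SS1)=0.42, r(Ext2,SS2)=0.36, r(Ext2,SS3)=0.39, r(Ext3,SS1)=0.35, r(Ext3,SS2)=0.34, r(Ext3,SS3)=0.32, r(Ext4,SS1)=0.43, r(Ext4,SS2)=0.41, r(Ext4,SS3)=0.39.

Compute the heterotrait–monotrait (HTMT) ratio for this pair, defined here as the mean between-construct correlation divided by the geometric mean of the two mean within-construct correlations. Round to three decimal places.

Mean between = 4.57/12 = 0.3808.
Mean within-Ext = 3.65/6 = 0.6083; mean within-SS = 1.35/3 = 0.4500.
Geometric mean = √(0.6083 × 0.4500) = 0.5232.
HTMT = 0.3808 / 0.5232 = 0.728.

0.728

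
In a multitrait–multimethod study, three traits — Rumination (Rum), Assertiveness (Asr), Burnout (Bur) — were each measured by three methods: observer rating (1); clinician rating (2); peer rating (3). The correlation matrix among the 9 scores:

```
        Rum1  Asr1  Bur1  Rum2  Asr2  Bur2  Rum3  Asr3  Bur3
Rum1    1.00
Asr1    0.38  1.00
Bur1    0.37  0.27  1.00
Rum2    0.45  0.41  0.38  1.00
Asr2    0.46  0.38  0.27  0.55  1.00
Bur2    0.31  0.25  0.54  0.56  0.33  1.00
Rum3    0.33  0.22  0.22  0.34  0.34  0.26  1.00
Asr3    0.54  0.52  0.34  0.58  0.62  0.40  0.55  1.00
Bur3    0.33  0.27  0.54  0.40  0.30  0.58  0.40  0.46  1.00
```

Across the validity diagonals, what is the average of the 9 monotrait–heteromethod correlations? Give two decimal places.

Convergent values: 0.45, 0.33, 0.34, 0.38, 0.52, 0.62, 0.54, 0.54, 0.58; mean = 4.30/9 = 0.48.

0.48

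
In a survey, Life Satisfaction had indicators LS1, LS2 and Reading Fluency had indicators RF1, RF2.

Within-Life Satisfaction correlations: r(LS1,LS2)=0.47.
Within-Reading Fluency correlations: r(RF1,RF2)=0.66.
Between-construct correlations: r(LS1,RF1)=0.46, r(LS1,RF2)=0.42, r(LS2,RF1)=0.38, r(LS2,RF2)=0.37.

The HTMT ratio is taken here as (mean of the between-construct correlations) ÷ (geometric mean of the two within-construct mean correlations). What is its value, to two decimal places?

0.73

Mean heterotrait r = 1.63/4 = 0.4075.
Mean within-LS = 0.47/1 = 0.4700; mean within-RF = 0.66/1 = 0.6600.
Geometric mean = √(0.4700 × 0.6600) = 0.5570.
HTMT = 0.4075 / 0.5570 = 0.73.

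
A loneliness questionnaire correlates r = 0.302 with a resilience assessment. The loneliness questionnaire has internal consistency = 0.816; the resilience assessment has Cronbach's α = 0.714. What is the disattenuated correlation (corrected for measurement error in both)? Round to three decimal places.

r_true = r_obs / √(r_xx · r_yy) = 0.302 / √(0.816 × 0.714) = 0.302 / √0.582624 = 0.302 / 0.7633 ≈ 0.396.

0.396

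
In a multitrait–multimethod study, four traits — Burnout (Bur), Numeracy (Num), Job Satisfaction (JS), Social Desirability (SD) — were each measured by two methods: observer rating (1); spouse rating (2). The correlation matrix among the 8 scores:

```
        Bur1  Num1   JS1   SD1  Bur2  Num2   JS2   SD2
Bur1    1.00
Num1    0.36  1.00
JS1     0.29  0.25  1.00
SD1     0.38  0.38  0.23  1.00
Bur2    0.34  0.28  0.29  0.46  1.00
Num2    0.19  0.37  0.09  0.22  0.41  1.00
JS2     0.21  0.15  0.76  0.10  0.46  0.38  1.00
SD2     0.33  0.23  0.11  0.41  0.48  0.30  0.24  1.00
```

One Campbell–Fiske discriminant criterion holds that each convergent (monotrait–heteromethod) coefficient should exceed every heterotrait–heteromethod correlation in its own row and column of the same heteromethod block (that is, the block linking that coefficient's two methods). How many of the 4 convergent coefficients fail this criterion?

2

Convergent coefficients and their comparison sets:
Bur (methods 1·2): 0.34 vs {0.19, 0.28, 0.21, 0.29, 0.33, 0.46} → fail.
Num (methods 1·2): 0.37 vs {0.28, 0.19, 0.15, 0.09, 0.23, 0.22} → pass.
JS (methods 1·2): 0.76 vs {0.29, 0.21, 0.09, 0.15, 0.11, 0.10} → pass.
SD (methods 1·2): 0.41 vs {0.46, 0.33, 0.22, 0.23, 0.10, 0.11} → fail.
2 of 4 fail.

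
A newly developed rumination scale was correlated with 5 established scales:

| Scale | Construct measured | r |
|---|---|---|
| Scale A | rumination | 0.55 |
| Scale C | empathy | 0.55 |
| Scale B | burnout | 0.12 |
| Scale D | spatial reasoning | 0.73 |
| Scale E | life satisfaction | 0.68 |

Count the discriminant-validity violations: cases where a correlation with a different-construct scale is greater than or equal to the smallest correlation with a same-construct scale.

3

Convergent (same construct = rumination): Scale A.
Smallest convergent = 0.55. Discriminant values: 0.55, 0.12, 0.73, 0.68; count ≥ 0.55 → 3.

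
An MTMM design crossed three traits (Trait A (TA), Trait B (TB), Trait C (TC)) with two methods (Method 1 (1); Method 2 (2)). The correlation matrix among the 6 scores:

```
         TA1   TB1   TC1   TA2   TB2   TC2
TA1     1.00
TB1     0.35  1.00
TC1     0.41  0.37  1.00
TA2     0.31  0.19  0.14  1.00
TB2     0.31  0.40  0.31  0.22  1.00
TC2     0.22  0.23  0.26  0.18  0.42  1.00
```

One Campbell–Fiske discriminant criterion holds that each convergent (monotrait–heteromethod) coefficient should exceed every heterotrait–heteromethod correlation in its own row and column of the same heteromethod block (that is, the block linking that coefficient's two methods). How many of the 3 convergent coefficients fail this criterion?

Each convergent coefficient versus the relevant comparison correlations:
TA (methods 1·2): 0.31 vs {0.31, 0.19, 0.22, 0.14} → fail.
TB (methods 1·2): 0.40 vs {0.19, 0.31, 0.23, 0.31} → pass.
TC (methods 1·2): 0.26 vs {0.14, 0.22, 0.31, 0.23} → fail.
2 of 3 fail.

2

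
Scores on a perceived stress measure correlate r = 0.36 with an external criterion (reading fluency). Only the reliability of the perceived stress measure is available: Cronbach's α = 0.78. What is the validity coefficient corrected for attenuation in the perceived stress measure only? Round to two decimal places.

Single correction: r_c = r_obs / √r_xx = 0.36 / √0.78 = 0.36 / 0.8832 ≈ 0.41.

0.41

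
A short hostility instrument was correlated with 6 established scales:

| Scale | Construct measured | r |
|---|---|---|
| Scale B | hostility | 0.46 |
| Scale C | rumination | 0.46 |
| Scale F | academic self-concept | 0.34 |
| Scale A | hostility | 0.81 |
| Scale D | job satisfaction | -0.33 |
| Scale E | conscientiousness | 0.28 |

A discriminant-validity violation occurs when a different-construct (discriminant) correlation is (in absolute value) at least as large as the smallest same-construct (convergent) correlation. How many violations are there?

1

Convergent (same construct = hostility): Scale B, Scale A.
Smallest convergent = 0.46. Discriminant |r|: 0.46, 0.34, 0.33, 0.28; count ≥ 0.46 → 1.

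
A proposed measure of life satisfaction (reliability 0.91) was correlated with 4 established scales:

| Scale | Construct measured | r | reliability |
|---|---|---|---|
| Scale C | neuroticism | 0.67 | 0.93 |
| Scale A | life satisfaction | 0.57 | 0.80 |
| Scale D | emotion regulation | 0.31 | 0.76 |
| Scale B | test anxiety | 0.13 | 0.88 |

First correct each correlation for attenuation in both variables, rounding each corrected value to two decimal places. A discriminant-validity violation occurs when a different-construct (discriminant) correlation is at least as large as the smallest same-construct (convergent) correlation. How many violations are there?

1

Disattenuated r (r / √(r_scale · r_new)):
  Scale C (disc): 0.67 / √(0.93·0.91) = 0.73
  Scale A (conv): 0.57 / √(0.80·0.91) = 0.67
  Scale D (disc): 0.31 / √(0.76·0.91) = 0.37
  Scale B (disc): 0.13 / √(0.88·0.91) = 0.15
Smallest convergent = 0.67. Discriminant values: 0.73, 0.37, 0.15; count ≥ 0.67 → 1.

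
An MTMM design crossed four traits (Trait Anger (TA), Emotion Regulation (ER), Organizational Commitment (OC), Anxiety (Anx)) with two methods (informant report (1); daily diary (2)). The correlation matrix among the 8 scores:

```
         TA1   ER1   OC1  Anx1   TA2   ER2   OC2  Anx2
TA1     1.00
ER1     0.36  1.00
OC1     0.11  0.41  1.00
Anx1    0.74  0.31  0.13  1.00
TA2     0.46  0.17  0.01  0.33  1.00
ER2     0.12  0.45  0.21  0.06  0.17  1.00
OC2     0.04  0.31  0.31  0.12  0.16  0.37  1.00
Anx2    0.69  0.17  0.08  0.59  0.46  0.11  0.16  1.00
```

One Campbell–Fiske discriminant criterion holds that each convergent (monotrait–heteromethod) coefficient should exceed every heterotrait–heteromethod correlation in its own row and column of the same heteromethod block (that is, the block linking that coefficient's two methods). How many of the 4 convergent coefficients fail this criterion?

Checking each validity diagonal entry against its comparison values:
TA (methods 1·2): 0.46 vs {0.12, 0.17, 0.04, 0.01, 0.69, 0.33} → fail.
ER (methods 1·2): 0.45 vs {0.17, 0.12, 0.31, 0.21, 0.17, 0.06} → pass.
OC (methods 1·2): 0.31 vs {0.01, 0.04, 0.21, 0.31, 0.08, 0.12} → fail.
Anx (methods 1·2): 0.59 vs {0.33, 0.69, 0.06, 0.17, 0.12, 0.08} → fail.
3 of 4 fail.

3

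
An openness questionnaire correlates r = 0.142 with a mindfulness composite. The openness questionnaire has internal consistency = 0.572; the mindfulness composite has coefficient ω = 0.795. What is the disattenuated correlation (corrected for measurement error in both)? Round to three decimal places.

r_true = r_obs / √(r_xx · r_yy) = 0.142 / √(0.572 × 0.795) = 0.142 / √0.454740 = 0.142 / 0.6743 ≈ 0.211.

0.211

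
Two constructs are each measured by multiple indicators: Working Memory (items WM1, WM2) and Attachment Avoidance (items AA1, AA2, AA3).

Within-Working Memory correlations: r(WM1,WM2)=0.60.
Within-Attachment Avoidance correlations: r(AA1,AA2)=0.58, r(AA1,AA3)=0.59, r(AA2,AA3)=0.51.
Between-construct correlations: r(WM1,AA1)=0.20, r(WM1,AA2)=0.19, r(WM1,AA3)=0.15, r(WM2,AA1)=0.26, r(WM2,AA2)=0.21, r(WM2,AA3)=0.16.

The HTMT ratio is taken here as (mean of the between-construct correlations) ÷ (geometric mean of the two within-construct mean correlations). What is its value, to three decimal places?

0.336

Between-construct mean = 1.17/6 = 0.1950.
Mean within-WM = 0.60/1 = 0.6000; mean within-AA = 1.68/3 = 0.5600.
Geometric mean = √(0.6000 × 0.5600) = 0.5797.
HTMT = 0.1950 / 0.5797 = 0.336.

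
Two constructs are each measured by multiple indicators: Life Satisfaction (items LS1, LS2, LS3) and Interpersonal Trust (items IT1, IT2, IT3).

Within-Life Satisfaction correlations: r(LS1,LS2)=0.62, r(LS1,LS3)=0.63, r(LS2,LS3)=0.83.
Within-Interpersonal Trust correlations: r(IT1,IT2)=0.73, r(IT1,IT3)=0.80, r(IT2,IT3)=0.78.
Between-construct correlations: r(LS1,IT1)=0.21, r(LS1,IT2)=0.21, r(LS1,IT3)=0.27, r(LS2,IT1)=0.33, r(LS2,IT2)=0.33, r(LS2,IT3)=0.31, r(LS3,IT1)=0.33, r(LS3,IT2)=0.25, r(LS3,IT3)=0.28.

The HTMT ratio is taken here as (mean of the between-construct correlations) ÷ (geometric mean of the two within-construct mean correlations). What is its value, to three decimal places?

0.383

Between-construct mean = 2.52/9 = 0.2800.
Mean within-LS = 2.08/3 = 0.6933; mean within-IT = 2.31/3 = 0.7700.
Geometric mean = √(0.6933 × 0.7700) = 0.7306.
HTMT = 0.2800 / 0.7306 = 0.383.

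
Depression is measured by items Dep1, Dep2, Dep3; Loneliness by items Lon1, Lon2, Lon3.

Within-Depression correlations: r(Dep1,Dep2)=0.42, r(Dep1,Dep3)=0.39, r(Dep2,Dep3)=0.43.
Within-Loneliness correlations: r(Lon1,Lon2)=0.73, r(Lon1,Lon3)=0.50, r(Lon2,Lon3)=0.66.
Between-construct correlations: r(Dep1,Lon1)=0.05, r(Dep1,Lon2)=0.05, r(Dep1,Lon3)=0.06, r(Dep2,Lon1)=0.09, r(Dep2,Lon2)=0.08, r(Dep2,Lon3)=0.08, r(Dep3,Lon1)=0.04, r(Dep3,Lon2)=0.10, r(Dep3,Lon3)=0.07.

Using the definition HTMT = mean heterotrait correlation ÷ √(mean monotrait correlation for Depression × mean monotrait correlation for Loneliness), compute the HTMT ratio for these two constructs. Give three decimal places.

Between-construct mean = 0.62/9 = 0.0689.
Mean within-Dep = 1.24/3 = 0.4133; mean within-Lon = 1.89/3 = 0.6300.
Geometric mean = √(0.4133 × 0.6300) = 0.5103.
HTMT = 0.0689 / 0.5103 = 0.135.

0.135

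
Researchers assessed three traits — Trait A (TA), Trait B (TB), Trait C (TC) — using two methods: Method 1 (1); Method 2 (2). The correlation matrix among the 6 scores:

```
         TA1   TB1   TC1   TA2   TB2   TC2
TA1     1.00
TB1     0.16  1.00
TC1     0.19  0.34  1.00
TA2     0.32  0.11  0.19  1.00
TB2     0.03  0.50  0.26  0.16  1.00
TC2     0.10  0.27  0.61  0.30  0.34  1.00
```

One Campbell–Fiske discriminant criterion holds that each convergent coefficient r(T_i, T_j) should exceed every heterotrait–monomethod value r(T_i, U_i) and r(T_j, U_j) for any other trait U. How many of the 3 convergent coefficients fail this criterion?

0

Each convergent coefficient versus the relevant comparison correlations:
TA (methods 1·2): 0.32 vs {0.16, 0.16, 0.19, 0.30} → pass.
TB (methods 1·2): 0.50 vs {0.16, 0.16, 0.34, 0.34} → pass.
TC (methods 1·2): 0.61 vs {0.19, 0.30, 0.34, 0.34} → pass.
0 of 3 fail.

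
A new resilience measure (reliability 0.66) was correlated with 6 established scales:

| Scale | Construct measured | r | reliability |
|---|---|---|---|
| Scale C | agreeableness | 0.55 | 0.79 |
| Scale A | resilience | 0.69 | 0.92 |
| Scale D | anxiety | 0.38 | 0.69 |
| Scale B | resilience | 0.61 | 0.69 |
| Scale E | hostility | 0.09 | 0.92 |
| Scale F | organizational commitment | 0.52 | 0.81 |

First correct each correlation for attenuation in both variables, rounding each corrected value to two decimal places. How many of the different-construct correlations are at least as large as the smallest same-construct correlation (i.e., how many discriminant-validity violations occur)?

Disattenuated r (r / √(r_scale · r_new)):
  Scale C (disc): 0.55 / √(0.79·0.66) = 0.76
  Scale A (conv): 0.69 / √(0.92·0.66) = 0.89
  Scale D (disc): 0.38 / √(0.69·0.66) = 0.56
  Scale B (conv): 0.61 / √(0.69·0.66) = 0.90
  Scale E (disc): 0.09 / √(0.92·0.66) = 0.12
  Scale F (disc): 0.52 / √(0.81·0.66) = 0.71
Smallest convergent = 0.89. Discriminant values: 0.76, 0.56, 0.12, 0.71; count ≥ 0.89 → 0.

0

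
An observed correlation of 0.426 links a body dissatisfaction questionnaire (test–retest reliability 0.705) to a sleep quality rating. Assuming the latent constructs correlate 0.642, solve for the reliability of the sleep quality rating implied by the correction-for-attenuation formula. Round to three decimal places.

r_true = r_obs / √(r_xx · r_yy) ⇒ 0.642 = 0.426 / √(0.705 · r_yy).
√(0.705 · r_yy) = 0.426 / 0.642 = 0.6636; 0.705 · r_yy = 0.4404; r_yy = 0.4404 / 0.705 ≈ 0.625.

0.625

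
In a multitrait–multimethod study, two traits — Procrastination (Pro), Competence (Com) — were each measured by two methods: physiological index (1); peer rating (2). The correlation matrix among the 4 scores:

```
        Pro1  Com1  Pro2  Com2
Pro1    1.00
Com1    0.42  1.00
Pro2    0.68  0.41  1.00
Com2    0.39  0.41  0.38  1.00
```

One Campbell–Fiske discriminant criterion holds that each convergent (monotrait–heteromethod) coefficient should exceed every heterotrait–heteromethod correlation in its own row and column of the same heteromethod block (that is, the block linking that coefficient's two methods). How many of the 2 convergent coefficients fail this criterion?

1

Convergent coefficients and their comparison sets:
Pro (methods 1·2): 0.68 vs {0.39, 0.41} → pass.
Com (methods 1·2): 0.41 vs {0.41, 0.39} → fail.
1 of 2 fail.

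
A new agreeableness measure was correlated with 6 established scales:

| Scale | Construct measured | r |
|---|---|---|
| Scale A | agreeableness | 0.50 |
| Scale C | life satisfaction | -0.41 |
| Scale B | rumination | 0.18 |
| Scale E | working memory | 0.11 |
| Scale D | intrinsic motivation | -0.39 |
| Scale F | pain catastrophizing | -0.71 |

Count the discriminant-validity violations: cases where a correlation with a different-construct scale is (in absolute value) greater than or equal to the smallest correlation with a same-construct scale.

Convergent (same construct = agreeableness): Scale A.
Smallest convergent = 0.50. Discriminant |r|: 0.41, 0.18, 0.11, 0.39, 0.71; count ≥ 0.50 → 1.

1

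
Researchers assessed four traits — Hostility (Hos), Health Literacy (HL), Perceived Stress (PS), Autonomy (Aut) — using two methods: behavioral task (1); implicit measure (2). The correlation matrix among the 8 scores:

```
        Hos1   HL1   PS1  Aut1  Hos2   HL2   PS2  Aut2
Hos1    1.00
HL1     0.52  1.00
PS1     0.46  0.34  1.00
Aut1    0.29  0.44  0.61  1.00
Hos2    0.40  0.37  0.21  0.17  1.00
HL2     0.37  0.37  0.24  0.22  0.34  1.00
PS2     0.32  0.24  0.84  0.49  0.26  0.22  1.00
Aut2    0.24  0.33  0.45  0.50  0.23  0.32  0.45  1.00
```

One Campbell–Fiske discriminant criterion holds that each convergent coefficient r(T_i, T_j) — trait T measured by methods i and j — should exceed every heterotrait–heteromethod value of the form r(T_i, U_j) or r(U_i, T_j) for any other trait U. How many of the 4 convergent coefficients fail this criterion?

Each convergent coefficient versus the relevant comparison correlations:
Hos (methods 1·2): 0.40 vs {0.37, 0.37, 0.32, 0.21, 0.24, 0.17} → pass.
HL (methods 1·2): 0.37 vs {0.37, 0.37, 0.24, 0.24, 0.33, 0.22} → fail.
PS (methods 1·2): 0.84 vs {0.21, 0.32, 0.24, 0.24, 0.45, 0.49} → pass.
Aut (methods 1·2): 0.50 vs {0.17, 0.24, 0.22, 0.33, 0.49, 0.45} → pass.
1 of 4 fail.

1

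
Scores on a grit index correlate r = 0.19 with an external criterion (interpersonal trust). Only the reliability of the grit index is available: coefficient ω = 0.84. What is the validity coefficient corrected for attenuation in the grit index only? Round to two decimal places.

Single correction: r_c = r_obs / √r_xx = 0.19 / √0.84 = 0.19 / 0.9165 ≈ 0.21.

0.21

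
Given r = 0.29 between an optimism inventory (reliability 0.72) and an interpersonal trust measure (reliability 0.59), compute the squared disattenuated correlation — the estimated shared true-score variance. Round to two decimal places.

0.20

Disattenuated r = 0.29 / √(0.72 × 0.59) = 0.29 / 0.6518 = 0.4449.
Shared true-score variance = 0.4449² = 0.1979 ≈ 0.20.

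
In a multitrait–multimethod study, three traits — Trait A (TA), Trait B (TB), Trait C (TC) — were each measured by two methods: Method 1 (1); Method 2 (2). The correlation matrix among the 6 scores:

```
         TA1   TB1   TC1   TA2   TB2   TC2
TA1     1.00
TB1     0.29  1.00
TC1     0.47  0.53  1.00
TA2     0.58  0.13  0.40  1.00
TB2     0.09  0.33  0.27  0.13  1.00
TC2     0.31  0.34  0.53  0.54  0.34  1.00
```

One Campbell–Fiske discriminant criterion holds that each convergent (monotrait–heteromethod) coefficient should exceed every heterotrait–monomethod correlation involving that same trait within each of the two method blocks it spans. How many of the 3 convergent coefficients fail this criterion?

Convergent coefficients and their comparison sets:
TA (methods 1·2): 0.58 vs {0.29, 0.13, 0.47, 0.54} → pass.
TB (methods 1·2): 0.33 vs {0.29, 0.13, 0.53, 0.34} → fail.
TC (methods 1·2): 0.53 vs {0.47, 0.54, 0.53, 0.34} → fail.
2 of 3 fail.

2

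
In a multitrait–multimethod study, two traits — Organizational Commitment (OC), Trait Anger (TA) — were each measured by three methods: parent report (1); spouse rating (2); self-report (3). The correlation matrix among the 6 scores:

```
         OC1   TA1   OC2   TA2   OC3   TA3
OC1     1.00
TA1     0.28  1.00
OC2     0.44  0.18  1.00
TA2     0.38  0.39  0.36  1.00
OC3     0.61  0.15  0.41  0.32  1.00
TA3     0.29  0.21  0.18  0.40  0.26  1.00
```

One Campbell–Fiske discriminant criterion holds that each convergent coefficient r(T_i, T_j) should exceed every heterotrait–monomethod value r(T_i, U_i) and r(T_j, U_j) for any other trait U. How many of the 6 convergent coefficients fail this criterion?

Each convergent coefficient versus the relevant comparison correlations:
OC (methods 1·2): 0.44 vs {0.28, 0.36} → pass.
OC (methods 1·3): 0.61 vs {0.28, 0.26} → pass.
OC (methods 2·3): 0.41 vs {0.36, 0.26} → pass.
TA (methods 1·2): 0.39 vs {0.28, 0.36} → pass.
TA (methods 1·3): 0.21 vs {0.28, 0.26} → fail.
TA (methods 2·3): 0.40 vs {0.36, 0.26} → pass.
1 of 6 fail.

1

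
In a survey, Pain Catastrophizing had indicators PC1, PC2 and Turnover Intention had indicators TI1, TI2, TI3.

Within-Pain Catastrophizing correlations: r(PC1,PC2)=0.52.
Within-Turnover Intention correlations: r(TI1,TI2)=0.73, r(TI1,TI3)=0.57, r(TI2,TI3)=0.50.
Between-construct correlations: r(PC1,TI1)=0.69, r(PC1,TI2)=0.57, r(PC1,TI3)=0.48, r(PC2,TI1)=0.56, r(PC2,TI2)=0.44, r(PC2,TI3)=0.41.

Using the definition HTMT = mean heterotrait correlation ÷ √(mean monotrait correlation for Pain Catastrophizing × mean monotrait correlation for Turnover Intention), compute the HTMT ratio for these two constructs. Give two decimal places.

Mean between = 3.15/6 = 0.5250.
Mean within-PC = 0.52/1 = 0.5200; mean within-TI = 1.80/3 = 0.6000.
Geometric mean = √(0.5200 × 0.6000) = 0.5586.
HTMT = 0.5250 / 0.5586 = 0.94.

0.94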